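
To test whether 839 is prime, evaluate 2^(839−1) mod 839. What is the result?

2^1 ≡ 2 (mod 839)
2^2 ≡ 2^2 = 4 ≡ 4 (mod 839)
2^4 ≡ 4^2 = 16 ≡ 16 (mod 839)
2^8 ≡ 16^2 = 256 ≡ 256 (mod 839)
2^16 ≡ 256^2 = 65536 ≡ 94 (mod 839)
2^32 ≡ 94^2 = 8836 ≡ 446 (mod 839)
2^64 ≡ 446^2 = 198916 ≡ 73 (mod 839)
2^128 ≡ 73^2 = 5329 ≡ 295 (mod 839)
2^256 ≡ 295^2 = 87025 ≡ 608 (mod 839)
2^512 ≡ 608^2 = 369664 ≡ 504 (mod 839)
838 = 512 + 256 + 64 + 4 + 2 in binary powers of 2.
So 2^838 ≡ 504 · 608 · 73 · 16 · 4 ≡ 1 (mod 839).
Since the result is 1, base 2 gives no evidence that 839 is composite.

1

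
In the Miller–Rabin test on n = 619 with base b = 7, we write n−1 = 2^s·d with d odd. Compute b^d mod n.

619 − 1 = 618 = 2^1 · 309, so d = 309.
7^1 ≡ 7 (mod 619)
7^2 ≡ 7^2 = 49 ≡ 49 (mod 619)
7^4 ≡ 49^2 = 2401 ≡ 544 (mod 619)
7^8 ≡ 544^2 = 295936 ≡ 54 (mod 619)
7^16 ≡ 54^2 = 2916 ≡ 440 (mod 619)
7^32 ≡ 440^2 = 193600 ≡ 472 (mod 619)
7^64 ≡ 472^2 = 222784 ≡ 563 (mod 619)
7^128 ≡ 563^2 = 316969 ≡ 41 (mod 619)
7^256 ≡ 41^2 = 1681 ≡ 443 (mod 619)
309 = 256 + 32 + 16 + 4 + 1 in binary powers of 2.
So 7^309 ≡ 443 · 472 · 440 · 544 · 7 ≡ 1 (mod 619).
Since 7^d ≡ 1 (mod 619), base 7 does not prove 619 composite.

1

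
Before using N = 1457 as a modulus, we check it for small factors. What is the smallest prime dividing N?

1457 is odd.
Digit sum 17, not divisible by 3.
Ends in 7: not divisible by 5.
7: 1457 = 7·208 + 1
11: 1457 = 11·132 + 5
13: 1457 = 13·112 + 1
17: 1457 = 17·85 + 12
19: 1457 = 19·76 + 13
23: 1457 = 23·63 + 8
29: 1457 = 29·50 + 7
31: 1457 = 31·47

31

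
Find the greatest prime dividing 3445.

3445 = 5 · 689
689 = 13 · 53
53 is prime.
So 3445 = 5 · 13 · 53; the largest prime factor is 53.

53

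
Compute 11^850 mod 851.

26

11^1 ≡ 11 (mod 851)
11^2 ≡ 11^2 = 121 ≡ 121 (mod 851)
11^4 ≡ 121^2 = 14641 ≡ 174 (mod 851)
11^8 ≡ 174^2 = 30276 ≡ 491 (mod 851)
11^16 ≡ 491^2 = 241081 ≡ 248 (mod 851)
11^32 ≡ 248^2 = 61504 ≡ 232 (mod 851)
11^64 ≡ 232^2 = 53824 ≡ 211 (mod 851)
11^128 ≡ 211^2 = 44521 ≡ 269 (mod 851)
11^256 ≡ 269^2 = 72361 ≡ 26 (mod 851)
11^512 ≡ 26^2 = 676 ≡ 676 (mod 851)
850 = 512 + 256 + 64 + 16 + 2 in binary powers of 2.
So 11^850 ≡ 676 · 26 · 211 · 248 · 121 ≡ 26 (mod 851).
Since 26 ≠ 1, base 11 is a Fermat witness: 851 is composite.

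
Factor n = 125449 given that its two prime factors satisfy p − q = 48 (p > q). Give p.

379

Since p = q + 48, we have 125449 = q(q + 48), so q² + 48q − 125449 = 0.
Discriminant: 48² + 4·125449 = 2304 + 501796 = 504100; √504100 = 710.
q = (−48 + 710)/2 = 331, and p = q + 48 = 379.
Check: 331 · 379 = 125449.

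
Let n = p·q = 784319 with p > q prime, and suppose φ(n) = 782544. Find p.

φ(n) = (p−1)(q−1) = n − (p+q) + 1, so p + q = 784319 − 782544 + 1 = 1776.
p and q are the roots of t² − 1776t + 784319 = 0.
Discriminant: 1776² − 4·784319 = 3154176 − 3137276 = 16900; √16900 = 130.
q = (1776 − 130)/2 = 823, p = (1776 + 130)/2 = 953.
Check: 823 · 953 = 784319.

953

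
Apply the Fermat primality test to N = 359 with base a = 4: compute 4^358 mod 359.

1

4^1 ≡ 4 (mod 359)
4^2 ≡ 4^2 = 16 ≡ 16 (mod 359)
4^4 ≡ 16^2 = 256 ≡ 256 (mod 359)
4^8 ≡ 256^2 = 65536 ≡ 198 (mod 359)
4^16 ≡ 198^2 = 39204 ≡ 73 (mod 359)
4^32 ≡ 73^2 = 5329 ≡ 303 (mod 359)
4^64 ≡ 303^2 = 91809 ≡ 264 (mod 359)
4^128 ≡ 264^2 = 69696 ≡ 50 (mod 359)
4^256 ≡ 50^2 = 2500 ≡ 346 (mod 359)
358 = 256 + 64 + 32 + 4 + 2 in binary powers of 2.
So 4^358 ≡ 346 · 264 · 303 · 256 · 16 ≡ 1 (mod 359).
Since the result is 1, base 4 gives no evidence that 359 is composite.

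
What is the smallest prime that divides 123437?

17

123437 is odd.
Digit sum 20, not divisible by 3.
Ends in 7: not divisible by 5.
7: 123437 = 7·17633 + 6
11: 123437 = 11·11221 + 6
13: 123437 = 13·9495 + 2
17: 123437 = 17·7261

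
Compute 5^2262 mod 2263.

900

5^1 ≡ 5 (mod 2263)
5^2 ≡ 5^2 = 25 ≡ 25 (mod 2263)
5^4 ≡ 25^2 = 625 ≡ 625 (mod 2263)
5^8 ≡ 625^2 = 390625 ≡ 1389 (mod 2263)
5^16 ≡ 1389^2 = 1929321 ≡ 1245 (mod 2263)
5^32 ≡ 1245^2 = 1550025 ≡ 2133 (mod 2263)
5^64 ≡ 2133^2 = 4549689 ≡ 1059 (mod 2263)
5^128 ≡ 1059^2 = 1121481 ≡ 1296 (mod 2263)
5^256 ≡ 1296^2 = 1679616 ≡ 470 (mod 2263)
5^512 ≡ 470^2 = 220900 ≡ 1389 (mod 2263)
5^1024 ≡ 1389^2 = 1929321 ≡ 1245 (mod 2263)
5^2048 ≡ 1245^2 = 1550025 ≡ 2133 (mod 2263)
2262 = 2048 + 128 + 64 + 16 + 4 + 2 in binary powers of 2.
So 5^2262 ≡ 2133 · 1296 · 1059 · 1245 · 625 · 25 ≡ 900 (mod 2263).
Since 900 ≠ 1, base 5 is a Fermat witness: 2263 is composite.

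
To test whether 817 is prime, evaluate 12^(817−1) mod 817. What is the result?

12^1 ≡ 12 (mod 817)
12^2 ≡ 12^2 = 144 ≡ 144 (mod 817)
12^4 ≡ 144^2 = 20736 ≡ 311 (mod 817)
12^8 ≡ 311^2 = 96721 ≡ 315 (mod 817)
12^16 ≡ 315^2 = 99225 ≡ 368 (mod 817)
12^32 ≡ 368^2 = 135424 ≡ 619 (mod 817)
12^64 ≡ 619^2 = 383161 ≡ 805 (mod 817)
12^128 ≡ 805^2 = 648025 ≡ 144 (mod 817)
12^256 ≡ 144^2 = 20736 ≡ 311 (mod 817)
12^512 ≡ 311^2 = 96721 ≡ 315 (mod 817)
816 = 512 + 256 + 32 + 16 in binary powers of 2.
So 12^816 ≡ 315 · 311 · 619 · 368 ≡ 704 (mod 817).
Since 704 ≠ 1, base 12 is a Fermat witness: 817 is composite.

704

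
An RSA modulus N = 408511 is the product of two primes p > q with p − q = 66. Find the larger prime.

Since p = q + 66, we have 408511 = q(q + 66), so q² + 66q − 408511 = 0.
Discriminant: 66² + 4·408511 = 4356 + 1634044 = 1638400; √1638400 = 1280.
q = (−66 + 1280)/2 = 607, and p = q + 66 = 673.
Check: 607 · 673 = 408511.

673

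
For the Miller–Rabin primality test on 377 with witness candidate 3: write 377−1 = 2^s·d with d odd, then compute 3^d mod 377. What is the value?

377 − 1 = 376 = 2^3 · 47, so d = 47.
3^1 ≡ 3 (mod 377)
3^2 ≡ 3^2 = 9 ≡ 9 (mod 377)
3^4 ≡ 9^2 = 81 ≡ 81 (mod 377)
3^8 ≡ 81^2 = 6561 ≡ 152 (mod 377)
3^16 ≡ 152^2 = 23104 ≡ 107 (mod 377)
3^32 ≡ 107^2 = 11449 ≡ 139 (mod 377)
47 = 32 + 8 + 4 + 2 + 1 in binary powers of 2.
So 3^47 ≡ 139 · 152 · 81 · 9 · 3 ≡ 308 (mod 377).
Squaring chain: 308 → 237 → 373; never reaches −1, so base 3 is a Miller–Rabin witness that 377 is composite.

308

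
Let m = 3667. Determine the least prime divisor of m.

3667 is odd.
Digit sum 22, not divisible by 3.
Ends in 7: not divisible by 5.
7: 3667 = 7·523 + 6
11: 3667 = 11·333 + 4
13: 3667 = 13·282 + 1
17: 3667 = 17·215 + 12
19: 3667 = 19·193

19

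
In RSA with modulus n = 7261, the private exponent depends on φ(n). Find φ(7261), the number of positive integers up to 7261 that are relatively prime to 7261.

7072

Factor: 7261 = 53 · 137.
φ(7261) = (53−1) · (137−1) = 52 · 136 = 7072.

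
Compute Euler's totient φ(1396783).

Factor: 1396783 = 71 · 103 · 191.
φ(1396783) = (71−1) · (103−1) · (191−1) = 70 · 102 · 190 = 1356600.

1356600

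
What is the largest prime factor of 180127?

71

180127 = 43 · 4189
4189 = 59 · 71
71 is prime.
So 180127 = 43 · 59 · 71; the largest prime factor is 71.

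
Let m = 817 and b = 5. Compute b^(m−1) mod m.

140

5^1 ≡ 5 (mod 817)
5^2 ≡ 5^2 = 25 ≡ 25 (mod 817)
5^4 ≡ 25^2 = 625 ≡ 625 (mod 817)
5^8 ≡ 625^2 = 390625 ≡ 99 (mod 817)
5^16 ≡ 99^2 = 9801 ≡ 814 (mod 817)
5^32 ≡ 814^2 = 662596 ≡ 9 (mod 817)
5^64 ≡ 9^2 = 81 ≡ 81 (mod 817)
5^128 ≡ 81^2 = 6561 ≡ 25 (mod 817)
5^256 ≡ 25^2 = 625 ≡ 625 (mod 817)
5^512 ≡ 625^2 = 390625 ≡ 99 (mod 817)
816 = 512 + 256 + 32 + 16 in binary powers of 2.
So 5^816 ≡ 99 · 625 · 9 · 814 ≡ 140 (mod 817).
Since 140 ≠ 1, base 5 is a Fermat witness: 817 is composite.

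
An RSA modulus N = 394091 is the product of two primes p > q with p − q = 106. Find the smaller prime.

Since p = q + 106, we have 394091 = q(q + 106), so q² + 106q − 394091 = 0.
Discriminant: 106² + 4·394091 = 11236 + 1576364 = 1587600; √1587600 = 1260.
q = (−106 + 1260)/2 = 577, and p = q + 106 = 683.
Check: 577 · 683 = 394091.

577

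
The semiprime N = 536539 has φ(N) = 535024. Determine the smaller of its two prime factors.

φ(n) = (p−1)(q−1) = n − (p+q) + 1, so p + q = 536539 − 535024 + 1 = 1516.
p and q are the roots of t² − 1516t + 536539 = 0.
Discriminant: 1516² − 4·536539 = 2298256 − 2146156 = 152100; √152100 = 390.
q = (1516 − 390)/2 = 563, p = (1516 + 390)/2 = 953.
Check: 563 · 953 = 536539.

563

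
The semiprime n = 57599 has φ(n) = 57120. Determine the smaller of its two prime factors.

239

φ(n) = (p−1)(q−1) = n − (p+q) + 1, so p + q = 57599 − 57120 + 1 = 480.
p and q are the roots of t² − 480t + 57599 = 0.
Discriminant: 480² − 4·57599 = 230400 − 230396 = 4; √4 = 2.
q = (480 − 2)/2 = 239, p = (480 + 2)/2 = 241.
Check: 239 · 241 = 57599.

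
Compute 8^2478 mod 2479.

8^1 ≡ 8 (mod 2479)
8^2 ≡ 8^2 = 64 ≡ 64 (mod 2479)
8^4 ≡ 64^2 = 4096 ≡ 1617 (mod 2479)
8^8 ≡ 1617^2 = 2614689 ≡ 1823 (mod 2479)
8^16 ≡ 1823^2 = 3323329 ≡ 1469 (mod 2479)
8^32 ≡ 1469^2 = 2157961 ≡ 1231 (mod 2479)
8^64 ≡ 1231^2 = 1515361 ≡ 692 (mod 2479)
8^128 ≡ 692^2 = 478864 ≡ 417 (mod 2479)
8^256 ≡ 417^2 = 173889 ≡ 359 (mod 2479)
8^512 ≡ 359^2 = 128881 ≡ 2452 (mod 2479)
8^1024 ≡ 2452^2 = 6012304 ≡ 729 (mod 2479)
8^2048 ≡ 729^2 = 531441 ≡ 935 (mod 2479)
2478 = 2048 + 256 + 128 + 32 + 8 + 4 + 2 in binary powers of 2.
So 8^2478 ≡ 935 · 359 · 417 · 1231 · 1823 · 1617 · 64 ≡ 2034 (mod 2479).
Since 2034 ≠ 1, base 8 is a Fermat witness: 2479 is composite.

2034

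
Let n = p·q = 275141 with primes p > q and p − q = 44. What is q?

503

Since p = q + 44, we have 275141 = q(q + 44), so q² + 44q − 275141 = 0.
Discriminant: 44² + 4·275141 = 1936 + 1100564 = 1102500; √1102500 = 1050.
q = (−44 + 1050)/2 = 503, and p = q + 44 = 547.
Check: 503 · 547 = 275141.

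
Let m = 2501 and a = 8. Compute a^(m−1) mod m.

8^1 ≡ 8 (mod 2501)
8^2 ≡ 8^2 = 64 ≡ 64 (mod 2501)
8^4 ≡ 64^2 = 4096 ≡ 1595 (mod 2501)
8^8 ≡ 1595^2 = 2544025 ≡ 508 (mod 2501)
8^16 ≡ 508^2 = 258064 ≡ 461 (mod 2501)
8^32 ≡ 461^2 = 212521 ≡ 2437 (mod 2501)
8^64 ≡ 2437^2 = 5938969 ≡ 1595 (mod 2501)
8^128 ≡ 1595^2 = 2544025 ≡ 508 (mod 2501)
8^256 ≡ 508^2 = 258064 ≡ 461 (mod 2501)
8^512 ≡ 461^2 = 212521 ≡ 2437 (mod 2501)
8^1024 ≡ 2437^2 = 5938969 ≡ 1595 (mod 2501)
8^2048 ≡ 1595^2 = 2544025 ≡ 508 (mod 2501)
2500 = 2048 + 256 + 128 + 64 + 4 in binary powers of 2.
So 8^2500 ≡ 508 · 461 · 508 · 1595 · 1595 ≡ 1 (mod 2501).
Since the result is 1, base 8 gives no evidence that 2501 is composite.

1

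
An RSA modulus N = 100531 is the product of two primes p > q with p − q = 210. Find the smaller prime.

229

Since p = q + 210, we have 100531 = q(q + 210), so q² + 210q − 100531 = 0.
Discriminant: 210² + 4·100531 = 44100 + 402124 = 446224; √446224 = 668.
q = (−210 + 668)/2 = 229, and p = q + 210 = 439.
Check: 229 · 439 = 100531.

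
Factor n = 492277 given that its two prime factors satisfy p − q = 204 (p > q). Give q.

Since p = q + 204, we have 492277 = q(q + 204), so q² + 204q − 492277 = 0.
Discriminant: 204² + 4·492277 = 41616 + 1969108 = 2010724; √2010724 = 1418.
q = (−204 + 1418)/2 = 607, and p = q + 204 = 811.
Check: 607 · 811 = 492277.

607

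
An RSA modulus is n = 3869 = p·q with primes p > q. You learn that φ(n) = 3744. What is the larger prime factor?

φ(n) = (p−1)(q−1) = n − (p+q) + 1, so p + q = 3869 − 3744 + 1 = 126.
p and q are the roots of t² − 126t + 3869 = 0.
Discriminant: 126² − 4·3869 = 15876 − 15476 = 400; √400 = 20.
q = (126 − 20)/2 = 53, p = (126 + 20)/2 = 73.
Check: 53 · 73 = 3869.

73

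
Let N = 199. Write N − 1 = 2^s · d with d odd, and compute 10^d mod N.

199 − 1 = 198 = 2^1 · 99, so d = 99.
10^1 ≡ 10 (mod 199)
10^2 ≡ 10^2 = 100 ≡ 100 (mod 199)
10^4 ≡ 100^2 = 10000 ≡ 50 (mod 199)
10^8 ≡ 50^2 = 2500 ≡ 112 (mod 199)
10^16 ≡ 112^2 = 12544 ≡ 7 (mod 199)
10^32 ≡ 7^2 = 49 ≡ 49 (mod 199)
10^64 ≡ 49^2 = 2401 ≡ 13 (mod 199)
99 = 64 + 32 + 2 + 1 in binary powers of 2.
So 10^99 ≡ 13 · 49 · 100 · 10 ≡ 1 (mod 199).
Since 10^d ≡ 1 (mod 199), base 10 does not prove 199 composite.

1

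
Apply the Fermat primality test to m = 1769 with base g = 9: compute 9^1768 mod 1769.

790

9^1 ≡ 9 (mod 1769)
9^2 ≡ 9^2 = 81 ≡ 81 (mod 1769)
9^4 ≡ 81^2 = 6561 ≡ 1254 (mod 1769)
9^8 ≡ 1254^2 = 1572516 ≡ 1644 (mod 1769)
9^16 ≡ 1644^2 = 2702736 ≡ 1473 (mod 1769)
9^32 ≡ 1473^2 = 2169729 ≡ 935 (mod 1769)
9^64 ≡ 935^2 = 874225 ≡ 339 (mod 1769)
9^128 ≡ 339^2 = 114921 ≡ 1705 (mod 1769)
9^256 ≡ 1705^2 = 2907025 ≡ 558 (mod 1769)
9^512 ≡ 558^2 = 311364 ≡ 20 (mod 1769)
9^1024 ≡ 20^2 = 400 ≡ 400 (mod 1769)
1768 = 1024 + 512 + 128 + 64 + 32 + 8 in binary powers of 2.
So 9^1768 ≡ 400 · 20 · 1705 · 339 · 935 · 1644 ≡ 790 (mod 1769).
Since 790 ≠ 1, base 9 is a Fermat witness: 1769 is composite.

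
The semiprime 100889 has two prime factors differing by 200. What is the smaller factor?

233

Since p = q + 200, we have 100889 = q(q + 200), so q² + 200q − 100889 = 0.
Discriminant: 200² + 4·100889 = 40000 + 403556 = 443556; √443556 = 666.
q = (−200 + 666)/2 = 233, and p = q + 200 = 433.
Check: 233 · 433 = 100889.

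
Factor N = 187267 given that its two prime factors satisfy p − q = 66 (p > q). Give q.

401

Since p = q + 66, we have 187267 = q(q + 66), so q² + 66q − 187267 = 0.
Discriminant: 66² + 4·187267 = 4356 + 749068 = 753424; √753424 = 868.
q = (−66 + 868)/2 = 401, and p = q + 66 = 467.
Check: 401 · 467 = 187267.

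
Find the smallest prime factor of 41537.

41537 is odd.
Digit sum 20, not divisible by 3.
Ends in 7: not divisible by 5.
7: 41537 = 7·5933 + 6
11: 41537 = 11·3776 + 1
13: 41537 = 13·3195 + 2
17: 41537 = 17·2443 + 6
19: 41537 = 19·2186 + 3
23: 41537 = 23·1805 + 22
29: 41537 = 29·1432 + 9
31: 41537 = 31·1339 + 28
37: 41537 = 37·1122 + 23
41: 41537 = 41·1013 + 4
43: 41537 = 43·965 + 42
47: 41537 = 47·883 + 36
53: 41537 = 53·783 + 38
59: 41537 = 59·704 + 1
61: 41537 = 61·680 + 57
67: 41537 = 67·619 + 64
71: 41537 = 71·585 + 2
73: 41537 = 73·569

73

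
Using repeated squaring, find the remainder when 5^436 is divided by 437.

5^1 ≡ 5 (mod 437)
5^2 ≡ 5^2 = 25 ≡ 25 (mod 437)
5^4 ≡ 25^2 = 625 ≡ 188 (mod 437)
5^8 ≡ 188^2 = 35344 ≡ 384 (mod 437)
5^16 ≡ 384^2 = 147456 ≡ 187 (mod 437)
5^32 ≡ 187^2 = 34969 ≡ 9 (mod 437)
5^64 ≡ 9^2 = 81 ≡ 81 (mod 437)
5^128 ≡ 81^2 = 6561 ≡ 6 (mod 437)
5^256 ≡ 6^2 = 36 ≡ 36 (mod 437)
436 = 256 + 128 + 32 + 16 + 4 in binary powers of 2.
So 5^436 ≡ 36 · 6 · 9 · 187 · 188 ≡ 397 (mod 437).
Since 397 ≠ 1, base 5 is a Fermat witness: 437 is composite.

397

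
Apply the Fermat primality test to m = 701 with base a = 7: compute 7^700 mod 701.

7^1 ≡ 7 (mod 701)
7^2 ≡ 7^2 = 49 ≡ 49 (mod 701)
7^4 ≡ 49^2 = 2401 ≡ 298 (mod 701)
7^8 ≡ 298^2 = 88804 ≡ 478 (mod 701)
7^16 ≡ 478^2 = 228484 ≡ 659 (mod 701)
7^32 ≡ 659^2 = 434281 ≡ 362 (mod 701)
7^64 ≡ 362^2 = 131044 ≡ 658 (mod 701)
7^128 ≡ 658^2 = 432964 ≡ 447 (mod 701)
7^256 ≡ 447^2 = 199809 ≡ 24 (mod 701)
7^512 ≡ 24^2 = 576 ≡ 576 (mod 701)
700 = 512 + 128 + 32 + 16 + 8 + 4 in binary powers of 2.
So 7^700 ≡ 576 · 447 · 362 · 659 · 478 · 298 ≡ 1 (mod 701).
Since the result is 1, base 7 gives no evidence that 701 is composite.

1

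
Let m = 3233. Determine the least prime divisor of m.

53

3233 is odd.
Digit sum 11, not divisible by 3.
Ends in 3: not divisible by 5.
7: 3233 = 7·461 + 6
11: 3233 = 11·293 + 10
13: 3233 = 13·248 + 9
17: 3233 = 17·190 + 3
19: 3233 = 19·170 + 3
23: 3233 = 23·140 + 13
29: 3233 = 29·111 + 14
31: 3233 = 31·104 + 9
37: 3233 = 37·87 + 14
41: 3233 = 41·78 + 35
43: 3233 = 43·75 + 8
47: 3233 = 47·68 + 37
53: 3233 = 53·61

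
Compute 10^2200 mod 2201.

1369

10^1 ≡ 10 (mod 2201)
10^2 ≡ 10^2 = 100 ≡ 100 (mod 2201)
10^4 ≡ 100^2 = 10000 ≡ 1196 (mod 2201)
10^8 ≡ 1196^2 = 1430416 ≡ 1967 (mod 2201)
10^16 ≡ 1967^2 = 3869089 ≡ 1932 (mod 2201)
10^32 ≡ 1932^2 = 3732624 ≡ 1929 (mod 2201)
10^64 ≡ 1929^2 = 3721041 ≡ 1351 (mod 2201)
10^128 ≡ 1351^2 = 1825201 ≡ 572 (mod 2201)
10^256 ≡ 572^2 = 327184 ≡ 1436 (mod 2201)
10^512 ≡ 1436^2 = 2062096 ≡ 1960 (mod 2201)
10^1024 ≡ 1960^2 = 3841600 ≡ 855 (mod 2201)
10^2048 ≡ 855^2 = 731025 ≡ 293 (mod 2201)
2200 = 2048 + 128 + 16 + 8 in binary powers of 2.
So 10^2200 ≡ 293 · 572 · 1932 · 1967 ≡ 1369 (mod 2201).
Since 1369 ≠ 1, base 10 is a Fermat witness: 2201 is composite.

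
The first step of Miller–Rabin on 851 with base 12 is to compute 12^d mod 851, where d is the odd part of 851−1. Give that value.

851 − 1 = 850 = 2^1 · 425, so d = 425.
12^1 ≡ 12 (mod 851)
12^2 ≡ 12^2 = 144 ≡ 144 (mod 851)
12^4 ≡ 144^2 = 20736 ≡ 312 (mod 851)
12^8 ≡ 312^2 = 97344 ≡ 330 (mod 851)
12^16 ≡ 330^2 = 108900 ≡ 823 (mod 851)
12^32 ≡ 823^2 = 677329 ≡ 784 (mod 851)
12^64 ≡ 784^2 = 614656 ≡ 234 (mod 851)
12^128 ≡ 234^2 = 54756 ≡ 292 (mod 851)
12^256 ≡ 292^2 = 85264 ≡ 164 (mod 851)
425 = 256 + 128 + 32 + 8 + 1 in binary powers of 2.
So 12^425 ≡ 164 · 292 · 784 · 330 · 12 ≡ 292 (mod 851).
Squaring chain: 292; never reaches −1, so base 12 is a Miller–Rabin witness that 851 is composite.

292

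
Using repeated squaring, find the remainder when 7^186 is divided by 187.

7^1 ≡ 7 (mod 187)
7^2 ≡ 7^2 = 49 ≡ 49 (mod 187)
7^4 ≡ 49^2 = 2401 ≡ 157 (mod 187)
7^8 ≡ 157^2 = 24649 ≡ 152 (mod 187)
7^16 ≡ 152^2 = 23104 ≡ 103 (mod 187)
7^32 ≡ 103^2 = 10609 ≡ 137 (mod 187)
7^64 ≡ 137^2 = 18769 ≡ 69 (mod 187)
7^128 ≡ 69^2 = 4761 ≡ 86 (mod 187)
186 = 128 + 32 + 16 + 8 + 2 in binary powers of 2.
So 7^186 ≡ 86 · 137 · 103 · 152 · 49 ≡ 70 (mod 187).
Since 70 ≠ 1, base 7 is a Fermat witness: 187 is composite.

70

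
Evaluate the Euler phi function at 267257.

247104

Factor: 267257 = 17 · 79 · 199.
φ(267257) = (17−1) · (79−1) · (199−1) = 16 · 78 · 198 = 247104.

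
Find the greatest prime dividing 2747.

67

2747 = 41 · 67
67 is prime.
So 2747 = 41 · 67; the largest prime factor is 67.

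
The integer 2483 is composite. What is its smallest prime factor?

2483 is odd.
Digit sum 17, not divisible by 3.
Ends in 3: not divisible by 5.
7: 2483 = 7·354 + 5
11: 2483 = 11·225 + 8
13: 2483 = 13·191

13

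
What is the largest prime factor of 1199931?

83

1199931 = 3 · 399977
399977 = 61 · 6557
6557 = 79 · 83
83 is prime.
So 1199931 = 3 · 61 · 79 · 83; the largest prime factor is 83.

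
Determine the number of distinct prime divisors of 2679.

2679 = 3 · 893
893 = 19 · 47
2679 = 3 · 19 · 47, which has 3 distinct prime factors.

3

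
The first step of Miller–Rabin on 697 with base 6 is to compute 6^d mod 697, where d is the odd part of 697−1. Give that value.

697 − 1 = 696 = 2^3 · 87, so d = 87.
6^1 ≡ 6 (mod 697)
6^2 ≡ 6^2 = 36 ≡ 36 (mod 697)
6^4 ≡ 36^2 = 1296 ≡ 599 (mod 697)
6^8 ≡ 599^2 = 358801 ≡ 543 (mod 697)
6^16 ≡ 543^2 = 294849 ≡ 18 (mod 697)
6^32 ≡ 18^2 = 324 ≡ 324 (mod 697)
6^64 ≡ 324^2 = 104976 ≡ 426 (mod 697)
87 = 64 + 16 + 4 + 2 + 1 in binary powers of 2.
So 6^87 ≡ 426 · 18 · 599 · 36 · 6 ≡ 439 (mod 697).
Squaring chain: 439 → 349 → 523; never reaches −1, so base 6 is a Miller–Rabin witness that 697 is composite.

439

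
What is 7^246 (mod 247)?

77

7^1 ≡ 7 (mod 247)
7^2 ≡ 7^2 = 49 ≡ 49 (mod 247)
7^4 ≡ 49^2 = 2401 ≡ 178 (mod 247)
7^8 ≡ 178^2 = 31684 ≡ 68 (mod 247)
7^16 ≡ 68^2 = 4624 ≡ 178 (mod 247)
7^32 ≡ 178^2 = 31684 ≡ 68 (mod 247)
7^64 ≡ 68^2 = 4624 ≡ 178 (mod 247)
7^128 ≡ 178^2 = 31684 ≡ 68 (mod 247)
246 = 128 + 64 + 32 + 16 + 4 + 2 in binary powers of 2.
So 7^246 ≡ 68 · 178 · 68 · 178 · 178 · 49 ≡ 77 (mod 247).
Since 77 ≠ 1, base 7 is a Fermat witness: 247 is composite.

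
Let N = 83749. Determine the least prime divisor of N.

89

83749 is odd.
Digit sum 31, not divisible by 3.
Ends in 9: not divisible by 5.
7: 83749 = 7·11964 + 1
11: 83749 = 11·7613 + 6
13: 83749 = 13·6442 + 3
17: 83749 = 17·4926 + 7
19: 83749 = 19·4407 + 16
23: 83749 = 23·3641 + 6
29: 83749 = 29·2887 + 26
31: 83749 = 31·2701 + 18
37: 83749 = 37·2263 + 18
41: 83749 = 41·2042 + 27
43: 83749 = 43·1947 + 28
47: 83749 = 47·1781 + 42
53: 83749 = 53·1580 + 9
59: 83749 = 59·1419 + 28
61: 83749 = 61·1372 + 57
67: 83749 = 67·1249 + 66
71: 83749 = 71·1179 + 40
73: 83749 = 73·1147 + 18
79: 83749 = 79·1060 + 9
83: 83749 = 83·1009 + 2
89: 83749 = 89·941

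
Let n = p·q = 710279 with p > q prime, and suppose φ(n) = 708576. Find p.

977

φ(n) = (p−1)(q−1) = n − (p+q) + 1, so p + q = 710279 − 708576 + 1 = 1704.
p and q are the roots of t² − 1704t + 710279 = 0.
Discriminant: 1704² − 4·710279 = 2903616 − 2841116 = 62500; √62500 = 250.
q = (1704 − 250)/2 = 727, p = (1704 + 250)/2 = 977.
Check: 727 · 977 = 710279.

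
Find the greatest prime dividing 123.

123 = 3 · 41
41 is prime.
So 123 = 3 · 41; the largest prime factor is 41.

41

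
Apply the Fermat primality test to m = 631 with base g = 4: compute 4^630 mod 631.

4^1 ≡ 4 (mod 631)
4^2 ≡ 4^2 = 16 ≡ 16 (mod 631)
4^4 ≡ 16^2 = 256 ≡ 256 (mod 631)
4^8 ≡ 256^2 = 65536 ≡ 543 (mod 631)
4^16 ≡ 543^2 = 294849 ≡ 172 (mod 631)
4^32 ≡ 172^2 = 29584 ≡ 558 (mod 631)
4^64 ≡ 558^2 = 311364 ≡ 281 (mod 631)
4^128 ≡ 281^2 = 78961 ≡ 86 (mod 631)
4^256 ≡ 86^2 = 7396 ≡ 455 (mod 631)
4^512 ≡ 455^2 = 207025 ≡ 57 (mod 631)
630 = 512 + 64 + 32 + 16 + 4 + 2 in binary powers of 2.
So 4^630 ≡ 57 · 281 · 558 · 172 · 256 · 16 ≡ 1 (mod 631).
Since the result is 1, base 4 gives no evidence that 631 is composite.

1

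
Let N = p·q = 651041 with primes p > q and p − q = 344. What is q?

653

Since p = q + 344, we have 651041 = q(q + 344), so q² + 344q − 651041 = 0.
Discriminant: 344² + 4·651041 = 118336 + 2604164 = 2722500; √2722500 = 1650.
q = (−344 + 1650)/2 = 653, and p = q + 344 = 997.
Check: 653 · 997 = 651041.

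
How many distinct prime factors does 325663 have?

325663 = 13^2 · 1927
1927 = 41 · 47
325663 = 13^2 · 41 · 47, which has 3 distinct prime factors.

3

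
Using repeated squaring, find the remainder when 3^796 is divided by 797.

3^1 ≡ 3 (mod 797)
3^2 ≡ 3^2 = 9 ≡ 9 (mod 797)
3^4 ≡ 9^2 = 81 ≡ 81 (mod 797)
3^8 ≡ 81^2 = 6561 ≡ 185 (mod 797)
3^16 ≡ 185^2 = 34225 ≡ 751 (mod 797)
3^32 ≡ 751^2 = 564001 ≡ 522 (mod 797)
3^64 ≡ 522^2 = 272484 ≡ 707 (mod 797)
3^128 ≡ 707^2 = 499849 ≡ 130 (mod 797)
3^256 ≡ 130^2 = 16900 ≡ 163 (mod 797)
3^512 ≡ 163^2 = 26569 ≡ 268 (mod 797)
796 = 512 + 256 + 16 + 8 + 4 in binary powers of 2.
So 3^796 ≡ 268 · 163 · 751 · 185 · 81 ≡ 1 (mod 797).
Since the result is 1, base 3 gives no evidence that 797 is composite.

1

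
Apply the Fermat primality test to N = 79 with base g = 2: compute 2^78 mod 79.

1

2^1 ≡ 2 (mod 79)
2^2 ≡ 2^2 = 4 ≡ 4 (mod 79)
2^4 ≡ 4^2 = 16 ≡ 16 (mod 79)
2^8 ≡ 16^2 = 256 ≡ 19 (mod 79)
2^16 ≡ 19^2 = 361 ≡ 45 (mod 79)
2^32 ≡ 45^2 = 2025 ≡ 50 (mod 79)
2^64 ≡ 50^2 = 2500 ≡ 51 (mod 79)
78 = 64 + 8 + 4 + 2 in binary powers of 2.
So 2^78 ≡ 51 · 19 · 16 · 4 ≡ 1 (mod 79).
Since the result is 1, base 2 gives no evidence that 79 is composite.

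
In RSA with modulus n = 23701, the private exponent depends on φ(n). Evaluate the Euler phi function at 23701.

Factor: 23701 = 137 · 173.
φ(23701) = (137−1) · (173−1) = 136 · 172 = 23392.

23392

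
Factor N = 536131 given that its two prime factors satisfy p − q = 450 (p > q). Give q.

541

Since p = q + 450, we have 536131 = q(q + 450), so q² + 450q − 536131 = 0.
Discriminant: 450² + 4·536131 = 202500 + 2144524 = 2347024; √2347024 = 1532.
q = (−450 + 1532)/2 = 541, and p = q + 450 = 991.
Check: 541 · 991 = 536131.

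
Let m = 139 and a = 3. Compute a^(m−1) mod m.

3^1 ≡ 3 (mod 139)
3^2 ≡ 3^2 = 9 ≡ 9 (mod 139)
3^4 ≡ 9^2 = 81 ≡ 81 (mod 139)
3^8 ≡ 81^2 = 6561 ≡ 28 (mod 139)
3^16 ≡ 28^2 = 784 ≡ 89 (mod 139)
3^32 ≡ 89^2 = 7921 ≡ 137 (mod 139)
3^64 ≡ 137^2 = 18769 ≡ 4 (mod 139)
3^128 ≡ 4^2 = 16 ≡ 16 (mod 139)
138 = 128 + 8 + 2 in binary powers of 2.
So 3^138 ≡ 16 · 28 · 9 ≡ 1 (mod 139).
Since the result is 1, base 3 gives no evidence that 139 is composite.

1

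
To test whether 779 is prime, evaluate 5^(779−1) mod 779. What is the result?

720

5^1 ≡ 5 (mod 779)
5^2 ≡ 5^2 = 25 ≡ 25 (mod 779)
5^4 ≡ 25^2 = 625 ≡ 625 (mod 779)
5^8 ≡ 625^2 = 390625 ≡ 346 (mod 779)
5^16 ≡ 346^2 = 119716 ≡ 529 (mod 779)
5^32 ≡ 529^2 = 279841 ≡ 180 (mod 779)
5^64 ≡ 180^2 = 32400 ≡ 461 (mod 779)
5^128 ≡ 461^2 = 212521 ≡ 633 (mod 779)
5^256 ≡ 633^2 = 400689 ≡ 283 (mod 779)
5^512 ≡ 283^2 = 80089 ≡ 631 (mod 779)
778 = 512 + 256 + 8 + 2 in binary powers of 2.
So 5^778 ≡ 631 · 283 · 346 · 25 ≡ 720 (mod 779).
Since 720 ≠ 1, base 5 is a Fermat witness: 779 is composite.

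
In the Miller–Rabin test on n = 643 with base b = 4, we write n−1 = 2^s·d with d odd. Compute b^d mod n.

643 − 1 = 642 = 2^1 · 321, so d = 321.
4^1 ≡ 4 (mod 643)
4^2 ≡ 4^2 = 16 ≡ 16 (mod 643)
4^4 ≡ 16^2 = 256 ≡ 256 (mod 643)
4^8 ≡ 256^2 = 65536 ≡ 593 (mod 643)
4^16 ≡ 593^2 = 351649 ≡ 571 (mod 643)
4^32 ≡ 571^2 = 326041 ≡ 40 (mod 643)
4^64 ≡ 40^2 = 1600 ≡ 314 (mod 643)
4^128 ≡ 314^2 = 98596 ≡ 217 (mod 643)
4^256 ≡ 217^2 = 47089 ≡ 150 (mod 643)
321 = 256 + 64 + 1 in binary powers of 2.
So 4^321 ≡ 150 · 314 · 4 ≡ 1 (mod 643).
Since 4^d ≡ 1 (mod 643), base 4 does not prove 643 composite.

1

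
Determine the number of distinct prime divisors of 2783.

2

2783 = 11^2 · 23
2783 = 11^2 · 23, which has 2 distinct prime factors.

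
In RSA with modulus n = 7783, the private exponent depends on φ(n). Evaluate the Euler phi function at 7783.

7560

Factor: 7783 = 43 · 181.
φ(7783) = (43−1) · (181−1) = 42 · 180 = 7560.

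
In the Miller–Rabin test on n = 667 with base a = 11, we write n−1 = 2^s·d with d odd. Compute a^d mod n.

135

667 − 1 = 666 = 2^1 · 333, so d = 333.
11^1 ≡ 11 (mod 667)
11^2 ≡ 11^2 = 121 ≡ 121 (mod 667)
11^4 ≡ 121^2 = 14641 ≡ 634 (mod 667)
11^8 ≡ 634^2 = 401956 ≡ 422 (mod 667)
11^16 ≡ 422^2 = 178084 ≡ 662 (mod 667)
11^32 ≡ 662^2 = 438244 ≡ 25 (mod 667)
11^64 ≡ 25^2 = 625 ≡ 625 (mod 667)
11^128 ≡ 625^2 = 390625 ≡ 430 (mod 667)
11^256 ≡ 430^2 = 184900 ≡ 141 (mod 667)
333 = 256 + 64 + 8 + 4 + 1 in binary powers of 2.
So 11^333 ≡ 141 · 625 · 422 · 634 · 11 ≡ 135 (mod 667).
Squaring chain: 135; never reaches −1, so base 11 is a Miller–Rabin witness that 667 is composite.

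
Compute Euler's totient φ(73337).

Factor: 73337 = 11 · 59 · 113.
φ(73337) = (11−1) · (59−1) · (113−1) = 10 · 58 · 112 = 64960.

64960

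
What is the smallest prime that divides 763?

7

763 is odd.
Digit sum 16, not divisible by 3.
Ends in 3: not divisible by 5.
7: 763 = 7·109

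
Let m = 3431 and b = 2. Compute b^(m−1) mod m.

2^1 ≡ 2 (mod 3431)
2^2 ≡ 2^2 = 4 ≡ 4 (mod 3431)
2^4 ≡ 4^2 = 16 ≡ 16 (mod 3431)
2^8 ≡ 16^2 = 256 ≡ 256 (mod 3431)
2^16 ≡ 256^2 = 65536 ≡ 347 (mod 3431)
2^32 ≡ 347^2 = 120409 ≡ 324 (mod 3431)
2^64 ≡ 324^2 = 104976 ≡ 2046 (mod 3431)
2^128 ≡ 2046^2 = 4186116 ≡ 296 (mod 3431)
2^256 ≡ 296^2 = 87616 ≡ 1841 (mod 3431)
2^512 ≡ 1841^2 = 3389281 ≡ 2884 (mod 3431)
2^1024 ≡ 2884^2 = 8317456 ≡ 712 (mod 3431)
2^2048 ≡ 712^2 = 506944 ≡ 2587 (mod 3431)
3430 = 2048 + 1024 + 256 + 64 + 32 + 4 + 2 in binary powers of 2.
So 2^3430 ≡ 2587 · 712 · 1841 · 2046 · 324 · 16 · 4 ≡ 2922 (mod 3431).
Since 2922 ≠ 1, base 2 is a Fermat witness: 3431 is composite.

2922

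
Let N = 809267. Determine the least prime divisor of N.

809267 is odd.
Digit sum 32, not divisible by 3.
Ends in 7: not divisible by 5.
7: 809267 = 7·115609 + 4
11: 809267 = 11·73569 + 8
13: 809267 = 13·62251 + 4
17: 809267 = 17·47603 + 16
19: 809267 = 19·42593

19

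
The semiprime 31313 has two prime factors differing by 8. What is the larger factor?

Since p = q + 8, we have 31313 = q(q + 8), so q² + 8q − 31313 = 0.
Discriminant: 8² + 4·31313 = 64 + 125252 = 125316; √125316 = 354.
q = (−8 + 354)/2 = 173, and p = q + 8 = 181.
Check: 173 · 181 = 31313.

181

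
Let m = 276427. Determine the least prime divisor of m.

31

276427 is odd.
Digit sum 28, not divisible by 3.
Ends in 7: not divisible by 5.
7: 276427 = 7·39489 + 4
11: 276427 = 11·25129 + 8
13: 276427 = 13·21263 + 8
17: 276427 = 17·16260 + 7
19: 276427 = 19·14548 + 15
23: 276427 = 23·12018 + 13
29: 276427 = 29·9531 + 28
31: 276427 = 31·8917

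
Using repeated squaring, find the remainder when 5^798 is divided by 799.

5^1 ≡ 5 (mod 799)
5^2 ≡ 5^2 = 25 ≡ 25 (mod 799)
5^4 ≡ 25^2 = 625 ≡ 625 (mod 799)
5^8 ≡ 625^2 = 390625 ≡ 713 (mod 799)
5^16 ≡ 713^2 = 508369 ≡ 205 (mod 799)
5^32 ≡ 205^2 = 42025 ≡ 477 (mod 799)
5^64 ≡ 477^2 = 227529 ≡ 613 (mod 799)
5^128 ≡ 613^2 = 375769 ≡ 239 (mod 799)
5^256 ≡ 239^2 = 57121 ≡ 392 (mod 799)
5^512 ≡ 392^2 = 153664 ≡ 256 (mod 799)
798 = 512 + 256 + 16 + 8 + 4 + 2 in binary powers of 2.
So 5^798 ≡ 256 · 392 · 205 · 713 · 625 · 25 ≡ 440 (mod 799).
Since 440 ≠ 1, base 5 is a Fermat witness: 799 is composite.

440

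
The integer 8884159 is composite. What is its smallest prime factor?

8884159 is odd.
Digit sum 43, not divisible by 3.
Ends in 9: not divisible by 5.
7: 8884159 = 7·1269165 + 4
11: 8884159 = 11·807650 + 9
13: 8884159 = 13·683396 + 11
17: 8884159 = 17·522597 + 10
19: 8884159 = 19·467587 + 6
23: 8884159 = 23·386267 + 18
29: 8884159 = 29·306350 + 9
31: 8884159 = 31·286585 + 24
37: 8884159 = 37·240112 + 15
41: 8884159 = 41·216686 + 33
43: 8884159 = 43·206608 + 15
47: 8884159 = 47·189024 + 31
53: 8884159 = 53·167625 + 34
59: 8884159 = 59·150578 + 57
61: 8884159 = 61·145641 + 58
67: 8884159 = 67·132599 + 26
71: 8884159 = 71·125129

71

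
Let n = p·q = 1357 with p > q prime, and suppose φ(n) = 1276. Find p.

φ(n) = (p−1)(q−1) = n − (p+q) + 1, so p + q = 1357 − 1276 + 1 = 82.
p and q are the roots of t² − 82t + 1357 = 0.
Discriminant: 82² − 4·1357 = 6724 − 5428 = 1296; √1296 = 36.
q = (82 − 36)/2 = 23, p = (82 + 36)/2 = 59.
Check: 23 · 59 = 1357.

59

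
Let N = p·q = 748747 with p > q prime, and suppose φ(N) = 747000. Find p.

φ(n) = (p−1)(q−1) = n − (p+q) + 1, so p + q = 748747 − 747000 + 1 = 1748.
p and q are the roots of t² − 1748t + 748747 = 0.
Discriminant: 1748² − 4·748747 = 3055504 − 2994988 = 60516; √60516 = 246.
q = (1748 − 246)/2 = 751, p = (1748 + 246)/2 = 997.
Check: 751 · 997 = 748747.

997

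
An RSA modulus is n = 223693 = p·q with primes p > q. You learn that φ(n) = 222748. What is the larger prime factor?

φ(n) = (p−1)(q−1) = n − (p+q) + 1, so p + q = 223693 − 222748 + 1 = 946.
p and q are the roots of t² − 946t + 223693 = 0.
Discriminant: 946² − 4·223693 = 894916 − 894772 = 144; √144 = 12.
q = (946 − 12)/2 = 467, p = (946 + 12)/2 = 479.
Check: 467 · 479 = 223693.

479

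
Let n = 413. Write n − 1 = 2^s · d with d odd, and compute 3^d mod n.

413 − 1 = 412 = 2^2 · 103, so d = 103.
3^1 ≡ 3 (mod 413)
3^2 ≡ 3^2 = 9 ≡ 9 (mod 413)
3^4 ≡ 9^2 = 81 ≡ 81 (mod 413)
3^8 ≡ 81^2 = 6561 ≡ 366 (mod 413)
3^16 ≡ 366^2 = 133956 ≡ 144 (mod 413)
3^32 ≡ 144^2 = 20736 ≡ 86 (mod 413)
3^64 ≡ 86^2 = 7396 ≡ 375 (mod 413)
103 = 64 + 32 + 4 + 2 + 1 in binary powers of 2.
So 3^103 ≡ 375 · 86 · 81 · 9 · 3 ≡ 262 (mod 413).
Squaring chain: 262 → 86; never reaches −1, so base 3 is a Miller–Rabin witness that 413 is composite.

262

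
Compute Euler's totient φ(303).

200

Factor: 303 = 3 · 101.
φ(303) = (3−1) · (101−1) = 2 · 100 = 200.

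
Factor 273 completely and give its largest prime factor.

273 = 3 · 91
91 = 7 · 13
13 is prime.
So 273 = 3 · 7 · 13; the largest prime factor is 13.

13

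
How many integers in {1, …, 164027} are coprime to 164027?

Factor: 164027 = 19 · 89 · 97.
φ(164027) = (19−1) · (89−1) · (97−1) = 18 · 88 · 96 = 152064.

152064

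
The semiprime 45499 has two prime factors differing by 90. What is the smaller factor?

173

Since p = q + 90, we have 45499 = q(q + 90), so q² + 90q − 45499 = 0.
Discriminant: 90² + 4·45499 = 8100 + 181996 = 190096; √190096 = 436.
q = (−90 + 436)/2 = 173, and p = q + 90 = 263.
Check: 173 · 263 = 45499.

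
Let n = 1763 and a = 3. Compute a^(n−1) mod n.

583

3^1 ≡ 3 (mod 1763)
3^2 ≡ 3^2 = 9 ≡ 9 (mod 1763)
3^4 ≡ 9^2 = 81 ≡ 81 (mod 1763)
3^8 ≡ 81^2 = 6561 ≡ 1272 (mod 1763)
3^16 ≡ 1272^2 = 1617984 ≡ 1313 (mod 1763)
3^32 ≡ 1313^2 = 1723969 ≡ 1518 (mod 1763)
3^64 ≡ 1518^2 = 2304324 ≡ 83 (mod 1763)
3^128 ≡ 83^2 = 6889 ≡ 1600 (mod 1763)
3^256 ≡ 1600^2 = 2560000 ≡ 124 (mod 1763)
3^512 ≡ 124^2 = 15376 ≡ 1272 (mod 1763)
3^1024 ≡ 1272^2 = 1617984 ≡ 1313 (mod 1763)
1762 = 1024 + 512 + 128 + 64 + 32 + 2 in binary powers of 2.
So 3^1762 ≡ 1313 · 1272 · 1600 · 83 · 1518 · 9 ≡ 583 (mod 1763).
Since 583 ≠ 1, base 3 is a Fermat witness: 1763 is composite.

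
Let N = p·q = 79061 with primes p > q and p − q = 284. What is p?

457

Since p = q + 284, we have 79061 = q(q + 284), so q² + 284q − 79061 = 0.
Discriminant: 284² + 4·79061 = 80656 + 316244 = 396900; √396900 = 630.
q = (−284 + 630)/2 = 173, and p = q + 284 = 457.
Check: 173 · 457 = 79061.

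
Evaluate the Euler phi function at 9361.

Factor: 9361 = 11 · 23 · 37.
φ(9361) = (11−1) · (23−1) · (37−1) = 10 · 22 · 36 = 7920.

7920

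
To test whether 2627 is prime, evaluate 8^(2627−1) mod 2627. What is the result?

8^1 ≡ 8 (mod 2627)
8^2 ≡ 8^2 = 64 ≡ 64 (mod 2627)
8^4 ≡ 64^2 = 4096 ≡ 1469 (mod 2627)
8^8 ≡ 1469^2 = 2157961 ≡ 1194 (mod 2627)
8^16 ≡ 1194^2 = 1425636 ≡ 1802 (mod 2627)
8^32 ≡ 1802^2 = 3247204 ≡ 232 (mod 2627)
8^64 ≡ 232^2 = 53824 ≡ 1284 (mod 2627)
8^128 ≡ 1284^2 = 1648656 ≡ 1527 (mod 2627)
8^256 ≡ 1527^2 = 2331729 ≡ 1580 (mod 2627)
8^512 ≡ 1580^2 = 2496400 ≡ 750 (mod 2627)
8^1024 ≡ 750^2 = 562500 ≡ 322 (mod 2627)
8^2048 ≡ 322^2 = 103684 ≡ 1231 (mod 2627)
2626 = 2048 + 512 + 64 + 2 in binary powers of 2.
So 8^2626 ≡ 1231 · 750 · 1284 · 64 ≡ 2564 (mod 2627).
Since 2564 ≠ 1, base 8 is a Fermat witness: 2627 is composite.

2564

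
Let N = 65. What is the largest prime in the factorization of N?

13

65 = 5 · 13
13 is prime.
So 65 = 5 · 13; the largest prime factor is 13.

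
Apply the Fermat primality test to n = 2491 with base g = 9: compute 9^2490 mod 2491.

811

9^1 ≡ 9 (mod 2491)
9^2 ≡ 9^2 = 81 ≡ 81 (mod 2491)
9^4 ≡ 81^2 = 6561 ≡ 1579 (mod 2491)
9^8 ≡ 1579^2 = 2493241 ≡ 2241 (mod 2491)
9^16 ≡ 2241^2 = 5022081 ≡ 225 (mod 2491)
9^32 ≡ 225^2 = 50625 ≡ 805 (mod 2491)
9^64 ≡ 805^2 = 648025 ≡ 365 (mod 2491)
9^128 ≡ 365^2 = 133225 ≡ 1202 (mod 2491)
9^256 ≡ 1202^2 = 1444804 ≡ 24 (mod 2491)
9^512 ≡ 24^2 = 576 ≡ 576 (mod 2491)
9^1024 ≡ 576^2 = 331776 ≡ 473 (mod 2491)
9^2048 ≡ 473^2 = 223729 ≡ 2030 (mod 2491)
2490 = 2048 + 256 + 128 + 32 + 16 + 8 + 2 in binary powers of 2.
So 9^2490 ≡ 2030 · 24 · 1202 · 805 · 225 · 2241 · 81 ≡ 811 (mod 2491).
Since 811 ≠ 1, base 9 is a Fermat witness: 2491 is composite.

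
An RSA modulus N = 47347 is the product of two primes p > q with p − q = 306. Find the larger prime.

Since p = q + 306, we have 47347 = q(q + 306), so q² + 306q − 47347 = 0.
Discriminant: 306² + 4·47347 = 93636 + 189388 = 283024; √283024 = 532.
q = (−306 + 532)/2 = 113, and p = q + 306 = 419.
Check: 113 · 419 = 47347.

419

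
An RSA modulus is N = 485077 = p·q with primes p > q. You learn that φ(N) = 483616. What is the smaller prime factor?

509

φ(n) = (p−1)(q−1) = n − (p+q) + 1, so p + q = 485077 − 483616 + 1 = 1462.
p and q are the roots of t² − 1462t + 485077 = 0.
Discriminant: 1462² − 4·485077 = 2137444 − 1940308 = 197136; √197136 = 444.
q = (1462 − 444)/2 = 509, p = (1462 + 444)/2 = 953.
Check: 509 · 953 = 485077.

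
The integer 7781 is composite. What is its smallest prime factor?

7781 is odd.
Digit sum 23, not divisible by 3.
Ends in 1: not divisible by 5.
7: 7781 = 7·1111 + 4
11: 7781 = 11·707 + 4
13: 7781 = 13·598 + 7
17: 7781 = 17·457 + 12
19: 7781 = 19·409 + 10
23: 7781 = 23·338 + 7
29: 7781 = 29·268 + 9
31: 7781 = 31·251

31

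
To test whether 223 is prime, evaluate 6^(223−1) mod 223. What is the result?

6^1 ≡ 6 (mod 223)
6^2 ≡ 6^2 = 36 ≡ 36 (mod 223)
6^4 ≡ 36^2 = 1296 ≡ 181 (mod 223)
6^8 ≡ 181^2 = 32761 ≡ 203 (mod 223)
6^16 ≡ 203^2 = 41209 ≡ 177 (mod 223)
6^32 ≡ 177^2 = 31329 ≡ 109 (mod 223)
6^64 ≡ 109^2 = 11881 ≡ 62 (mod 223)
6^128 ≡ 62^2 = 3844 ≡ 53 (mod 223)
222 = 128 + 64 + 16 + 8 + 4 + 2 in binary powers of 2.
So 6^222 ≡ 53 · 62 · 177 · 203 · 181 · 36 ≡ 1 (mod 223).
Since the result is 1, base 6 gives no evidence that 223 is composite.

1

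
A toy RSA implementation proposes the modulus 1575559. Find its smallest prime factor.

73

1575559 is odd.
Digit sum 37, not divisible by 3.
Ends in 9: not divisible by 5.
7: 1575559 = 7·225079 + 6
11: 1575559 = 11·143232 + 7
13: 1575559 = 13·121196 + 11
17: 1575559 = 17·92679 + 16
19: 1575559 = 19·82924 + 3
23: 1575559 = 23·68502 + 13
29: 1575559 = 29·54329 + 18
31: 1575559 = 31·50824 + 15
37: 1575559 = 37·42582 + 25
41: 1575559 = 41·38428 + 11
43: 1575559 = 43·36640 + 39
47: 1575559 = 47·33522 + 25
53: 1575559 = 53·29727 + 28
59: 1575559 = 59·26704 + 23
61: 1575559 = 61·25828 + 51
67: 1575559 = 67·23515 + 54
71: 1575559 = 71·22190 + 69
73: 1575559 = 73·21583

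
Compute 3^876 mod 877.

3^1 ≡ 3 (mod 877)
3^2 ≡ 3^2 = 9 ≡ 9 (mod 877)
3^4 ≡ 9^2 = 81 ≡ 81 (mod 877)
3^8 ≡ 81^2 = 6561 ≡ 422 (mod 877)
3^16 ≡ 422^2 = 178084 ≡ 53 (mod 877)
3^32 ≡ 53^2 = 2809 ≡ 178 (mod 877)
3^64 ≡ 178^2 = 31684 ≡ 112 (mod 877)
3^128 ≡ 112^2 = 12544 ≡ 266 (mod 877)
3^256 ≡ 266^2 = 70756 ≡ 596 (mod 877)
3^512 ≡ 596^2 = 355216 ≡ 31 (mod 877)
876 = 512 + 256 + 64 + 32 + 8 + 4 in binary powers of 2.
So 3^876 ≡ 31 · 596 · 112 · 178 · 422 · 81 ≡ 1 (mod 877).
Since the result is 1, base 3 gives no evidence that 877 is composite.

1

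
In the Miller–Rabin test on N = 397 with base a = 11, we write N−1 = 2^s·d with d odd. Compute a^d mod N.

1

397 − 1 = 396 = 2^2 · 99, so d = 99.
11^1 ≡ 11 (mod 397)
11^2 ≡ 11^2 = 121 ≡ 121 (mod 397)
11^4 ≡ 121^2 = 14641 ≡ 349 (mod 397)
11^8 ≡ 349^2 = 121801 ≡ 319 (mod 397)
11^16 ≡ 319^2 = 101761 ≡ 129 (mod 397)
11^32 ≡ 129^2 = 16641 ≡ 364 (mod 397)
11^64 ≡ 364^2 = 132496 ≡ 295 (mod 397)
99 = 64 + 32 + 2 + 1 in binary powers of 2.
So 11^99 ≡ 295 · 364 · 121 · 11 ≡ 1 (mod 397).
Since 11^d ≡ 1 (mod 397), base 11 does not prove 397 composite.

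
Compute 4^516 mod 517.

147

4^1 ≡ 4 (mod 517)
4^2 ≡ 4^2 = 16 ≡ 16 (mod 517)
4^4 ≡ 16^2 = 256 ≡ 256 (mod 517)
4^8 ≡ 256^2 = 65536 ≡ 394 (mod 517)
4^16 ≡ 394^2 = 155236 ≡ 136 (mod 517)
4^32 ≡ 136^2 = 18496 ≡ 401 (mod 517)
4^64 ≡ 401^2 = 160801 ≡ 14 (mod 517)
4^128 ≡ 14^2 = 196 ≡ 196 (mod 517)
4^256 ≡ 196^2 = 38416 ≡ 158 (mod 517)
4^512 ≡ 158^2 = 24964 ≡ 148 (mod 517)
516 = 512 + 4 in binary powers of 2.
So 4^516 ≡ 148 · 256 ≡ 147 (mod 517).
Since 147 ≠ 1, base 4 is a Fermat witness: 517 is composite.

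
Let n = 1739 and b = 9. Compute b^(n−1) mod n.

9^1 ≡ 9 (mod 1739)
9^2 ≡ 9^2 = 81 ≡ 81 (mod 1739)
9^4 ≡ 81^2 = 6561 ≡ 1344 (mod 1739)
9^8 ≡ 1344^2 = 1806336 ≡ 1254 (mod 1739)
9^16 ≡ 1254^2 = 1572516 ≡ 460 (mod 1739)
9^32 ≡ 460^2 = 211600 ≡ 1181 (mod 1739)
9^64 ≡ 1181^2 = 1394761 ≡ 83 (mod 1739)
9^128 ≡ 83^2 = 6889 ≡ 1672 (mod 1739)
9^256 ≡ 1672^2 = 2795584 ≡ 1011 (mod 1739)
9^512 ≡ 1011^2 = 1022121 ≡ 1328 (mod 1739)
9^1024 ≡ 1328^2 = 1763584 ≡ 238 (mod 1739)
1738 = 1024 + 512 + 128 + 64 + 8 + 2 in binary powers of 2.
So 9^1738 ≡ 238 · 1328 · 1672 · 83 · 1254 · 81 ≡ 638 (mod 1739).
Since 638 ≠ 1, base 9 is a Fermat witness: 1739 is composite.

638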